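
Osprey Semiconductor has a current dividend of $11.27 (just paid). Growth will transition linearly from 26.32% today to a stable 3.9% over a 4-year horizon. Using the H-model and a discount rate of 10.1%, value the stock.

H-model: P₀ = D₀[(1+g_L) + H(g_S−g_L)]/(r−g_L), with H = 4/2 = 2.
P₀ = 11.27 × [(1+0.039) + 2×(0.2632−0.039)] / (0.101−0.039)
   = 11.27 × 1.4874 / 0.062 = 270.3709

$270.37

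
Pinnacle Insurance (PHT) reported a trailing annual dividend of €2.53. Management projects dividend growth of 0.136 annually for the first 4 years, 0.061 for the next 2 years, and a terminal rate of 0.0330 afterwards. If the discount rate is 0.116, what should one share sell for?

€46.18

Three-stage DDM. Project D₁…D_6; terminal Gordon value at t=6 with g = 0.033; discount at r = 0.116.
D_1 = 2.8741
D_2 = 3.2650
D_3 = 3.7090
D_4 = 4.2134
D_5 = 4.4704
D_6 = 4.7431
TV_6 = 4.8996/(0.116−0.033) = 59.0319
P₀ = Σ Dₜ/(1+r)ᵗ + TV_6/(1+r)^6 = 46.1756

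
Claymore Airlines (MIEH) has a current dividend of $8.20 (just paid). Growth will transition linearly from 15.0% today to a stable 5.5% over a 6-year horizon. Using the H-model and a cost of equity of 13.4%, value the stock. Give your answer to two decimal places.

H-model: P₀ = D₀[(1+g_L) + H(g_S−g_L)]/(r−g_L), with H = 6/2 = 3.
P₀ = 8.20 × [(1+0.055) + 3×(0.15−0.055)] / (0.134−0.055)
   = 8.20 × 1.3400 / 0.079 = 139.0886

$139.09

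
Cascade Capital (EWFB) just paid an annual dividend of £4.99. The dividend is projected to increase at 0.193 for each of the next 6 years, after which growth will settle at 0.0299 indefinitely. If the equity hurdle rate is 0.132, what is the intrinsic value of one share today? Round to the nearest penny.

Two-stage DDM. Project D₁…D_6 at 0.193, terminal growth 0.0299, discount at r = 0.132.
D_1 = 5.9531
D_2 = 7.1020
D_3 = 8.4727
D_4 = 10.1079
D_5 = 12.0588
D_6 = 14.3861
Terminal value at t=6: TV = D_7/(r−g) = 14.8162/(0.132−0.0299) = 145.1151
P₀ = 5.9531/(1+0.132)^1 + 7.1020/(1+0.132)^2 + 8.4727/(1+0.132)^3 + 10.1079/(1+0.132)^4 + 12.0588/(1+0.132)^5 + 14.3861/(1+0.132)^6 + 145.1151/(1+0.132)^6 = 105.0880

£105.09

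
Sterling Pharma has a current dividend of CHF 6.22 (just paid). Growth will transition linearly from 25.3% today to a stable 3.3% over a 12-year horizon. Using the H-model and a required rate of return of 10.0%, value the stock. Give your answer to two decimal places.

CHF 218.44

H-model: P₀ = D₀[(1+g_L) + H(g_S−g_L)]/(r−g_L), with H = 12/2 = 6.
P₀ = 6.22 × [(1+0.033) + 6×(0.253−0.033)] / (0.1−0.033)
   = 6.22 × 2.3530 / 0.067 = 218.4427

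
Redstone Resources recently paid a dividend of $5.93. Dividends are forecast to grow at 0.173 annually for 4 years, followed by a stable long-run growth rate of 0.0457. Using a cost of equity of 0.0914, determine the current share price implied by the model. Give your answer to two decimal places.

$209.55

Two-stage DDM. Project D₁…D_4 at 0.173, terminal growth 0.0457, discount at r = 0.0914.
D_1 = 6.9559
D_2 = 8.1593
D_3 = 9.5708
D_4 = 11.2266
Terminal value at t=4: TV = D_5/(r−g) = 11.7396/(0.0914−0.0457) = 256.8844
P₀ = 6.9559/(1+0.0914)^1 + 8.1593/(1+0.0914)^2 + 9.5708/(1+0.0914)^3 + 11.2266/(1+0.0914)^4 + 256.8844/(1+0.0914)^4 = 209.5491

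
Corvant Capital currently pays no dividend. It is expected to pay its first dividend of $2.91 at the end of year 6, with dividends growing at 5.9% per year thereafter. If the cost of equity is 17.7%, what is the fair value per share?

$10.92

Deferred-dividend DDM. At t=5 the remaining stream is a growing perpetuity with first payment D_6 = 2.91.
V_5 = D_6/(r−g) = 2.91/(0.177−0.059) = 24.6610
P₀ = V_5/(1+r)^5 = 24.6610/(1+0.177)^5 = 10.9176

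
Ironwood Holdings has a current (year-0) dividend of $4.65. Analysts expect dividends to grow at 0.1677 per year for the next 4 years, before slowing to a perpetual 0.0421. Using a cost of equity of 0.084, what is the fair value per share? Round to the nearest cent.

$178.20

Two-stage DDM. Project D₁…D_4 at 0.1677, terminal growth 0.0421, discount at r = 0.084.
D_1 = 5.4298
D_2 = 6.3404
D_3 = 7.4037
D_4 = 8.6453
Terminal value at t=4: TV = D_5/(r−g) = 9.0092/(0.084−0.0421) = 215.0173
P₀ = 5.4298/(1+0.084)^1 + 6.3404/(1+0.084)^2 + 7.4037/(1+0.084)^3 + 8.6453/(1+0.084)^4 + 215.0173/(1+0.084)^4 = 178.2028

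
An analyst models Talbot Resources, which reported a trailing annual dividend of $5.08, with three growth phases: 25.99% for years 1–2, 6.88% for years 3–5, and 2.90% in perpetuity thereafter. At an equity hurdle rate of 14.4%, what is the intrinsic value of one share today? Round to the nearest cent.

Three-stage DDM. Project D₁…D_5; terminal Gordon value at t=5 with g = 0.029; discount at r = 0.144.
D_1 = 6.4003
D_2 = 8.0637
D_3 = 8.6185
D_4 = 9.2115
D_5 = 9.8452
TV_5 = 10.1307/(0.144−0.029) = 88.0933
P₀ = Σ Dₜ/(1+r)ᵗ + TV_5/(1+r)^5 = 72.8737

$72.87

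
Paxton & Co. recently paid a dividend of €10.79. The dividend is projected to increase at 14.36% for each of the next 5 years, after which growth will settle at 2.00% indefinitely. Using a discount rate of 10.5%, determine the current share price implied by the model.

Two-stage DDM. Project D₁…D_5 at 0.1436, terminal growth 0.02, discount at r = 0.105.
D_1 = 12.3394
D_2 = 14.1114
D_3 = 16.1378
D_4 = 18.4552
D_5 = 21.1053
Terminal value at t=5: TV = D_6/(r−g) = 21.5274/(0.105−0.02) = 253.2640
P₀ = 12.3394/(1+0.105)^1 + 14.1114/(1+0.105)^2 + 16.1378/(1+0.105)^3 + 18.4552/(1+0.105)^4 + 21.1053/(1+0.105)^5 + 253.2640/(1+0.105)^5 = 213.6053

€213.61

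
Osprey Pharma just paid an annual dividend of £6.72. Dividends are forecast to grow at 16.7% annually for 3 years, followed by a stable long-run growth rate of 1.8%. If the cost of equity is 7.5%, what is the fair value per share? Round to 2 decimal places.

Two-stage DDM. Project D₁…D_3 at 0.167, terminal growth 0.018, discount at r = 0.075.
D_1 = 7.8422
D_2 = 9.1519
D_3 = 10.6803
Terminal value at t=3: TV = D_4/(r−g) = 10.8725/(0.075−0.018) = 190.7457
P₀ = 7.8422/(1+0.075)^1 + 9.1519/(1+0.075)^2 + 10.6803/(1+0.075)^3 + 190.7457/(1+0.075)^3 = 177.3545

£177.35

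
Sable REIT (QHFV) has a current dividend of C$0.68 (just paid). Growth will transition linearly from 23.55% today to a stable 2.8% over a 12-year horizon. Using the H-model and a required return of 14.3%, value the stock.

H-model: P₀ = D₀[(1+g_L) + H(g_S−g_L)]/(r−g_L), with H = 12/2 = 6.
P₀ = 0.68 × [(1+0.028) + 6×(0.2355−0.028)] / (0.143−0.028)
   = 0.68 × 2.2730 / 0.115 = 13.4403

C$13.44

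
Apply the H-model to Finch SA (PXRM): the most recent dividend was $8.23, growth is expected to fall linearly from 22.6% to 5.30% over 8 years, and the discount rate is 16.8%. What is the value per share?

H-model: P₀ = D₀[(1+g_L) + H(g_S−g_L)]/(r−g_L), with H = 8/2 = 4.
P₀ = 8.23 × [(1+0.053) + 4×(0.226−0.053)] / (0.168−0.053)
   = 8.23 × 1.7450 / 0.115 = 124.8813

$124.88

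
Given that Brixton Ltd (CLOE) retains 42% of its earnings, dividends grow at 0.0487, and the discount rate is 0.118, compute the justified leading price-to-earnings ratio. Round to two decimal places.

Payout ratio b = 1 − 0.42 = 0.58.
Justified leading P/E = b/(r−g) = 0.58/(0.118−0.0487) = 8.3694

8.37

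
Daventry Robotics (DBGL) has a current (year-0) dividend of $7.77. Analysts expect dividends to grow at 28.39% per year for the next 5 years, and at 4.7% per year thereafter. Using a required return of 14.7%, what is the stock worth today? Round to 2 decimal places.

$198.14

Two-stage DDM. Project D₁…D_5 at 0.2839, terminal growth 0.047, discount at r = 0.147.
D_1 = 9.9759
D_2 = 12.8081
D_3 = 16.4443
D_4 = 21.1128
D_5 = 27.1067
Terminal value at t=5: TV = D_6/(r−g) = 28.3807/(0.147−0.047) = 283.8074
P₀ = 9.9759/(1+0.147)^1 + 12.8081/(1+0.147)^2 + 16.4443/(1+0.147)^3 + 21.1128/(1+0.147)^4 + 27.1067/(1+0.147)^5 + 283.8074/(1+0.147)^5 = 198.1398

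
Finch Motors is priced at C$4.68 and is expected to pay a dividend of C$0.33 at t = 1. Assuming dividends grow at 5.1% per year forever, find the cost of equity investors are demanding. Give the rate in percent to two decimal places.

12.15%

Rearranging the constant-growth DDM: r = D₁/P₀ + g.
r = 0.3300 / 4.68 + 0.051 = 0.07051 + 0.051 = 0.12151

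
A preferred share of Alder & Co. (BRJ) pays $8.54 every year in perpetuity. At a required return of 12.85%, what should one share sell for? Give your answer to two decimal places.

Zero-growth DDM (perpetuity): P₀ = D/r = 8.54 / 0.1285 = 66.4591

$66.46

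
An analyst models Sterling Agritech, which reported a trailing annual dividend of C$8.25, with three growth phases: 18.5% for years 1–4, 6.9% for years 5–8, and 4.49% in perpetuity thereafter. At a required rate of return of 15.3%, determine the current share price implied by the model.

Three-stage DDM. Project D₁…D_8; terminal Gordon value at t=8 with g = 0.0449; discount at r = 0.153.
D_1 = 9.7763
D_2 = 11.5849
D_3 = 13.7281
D_4 = 16.2677
D_5 = 17.3902
D_6 = 18.5901
D_7 = 19.8729
D_8 = 21.2441
TV_8 = 22.1980/(0.153−0.0449) = 205.3465
P₀ = Σ Dₜ/(1+r)ᵗ + TV_8/(1+r)^8 = 131.6815

C$131.68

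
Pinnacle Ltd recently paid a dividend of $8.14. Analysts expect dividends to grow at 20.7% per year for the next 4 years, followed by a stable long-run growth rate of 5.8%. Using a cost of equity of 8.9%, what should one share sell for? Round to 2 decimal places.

Two-stage DDM. Project D₁…D_4 at 0.207, terminal growth 0.058, discount at r = 0.089.
D_1 = 9.8250
D_2 = 11.8588
D_3 = 14.3135
D_4 = 17.2764
Terminal value at t=4: TV = D_5/(r−g) = 18.2784/(0.089−0.058) = 589.6271
P₀ = 9.8250/(1+0.089)^1 + 11.8588/(1+0.089)^2 + 14.3135/(1+0.089)^3 + 17.2764/(1+0.089)^4 + 589.6271/(1+0.089)^4 = 461.6319

$461.63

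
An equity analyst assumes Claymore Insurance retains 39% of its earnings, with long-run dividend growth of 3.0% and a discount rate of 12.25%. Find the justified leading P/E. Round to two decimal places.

Payout ratio b = 1 − 0.39 = 0.61.
Justified leading P/E = b/(r−g) = 0.61/(0.1225−0.03) = 6.5946

6.59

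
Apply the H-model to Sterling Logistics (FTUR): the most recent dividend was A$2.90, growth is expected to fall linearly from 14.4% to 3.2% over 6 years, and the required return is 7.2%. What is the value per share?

A$99.18

H-model: P₀ = D₀[(1+g_L) + H(g_S−g_L)]/(r−g_L), with H = 6/2 = 3.
P₀ = 2.90 × [(1+0.032) + 3×(0.144−0.032)] / (0.072−0.032)
   = 2.90 × 1.3680 / 0.04 = 99.1800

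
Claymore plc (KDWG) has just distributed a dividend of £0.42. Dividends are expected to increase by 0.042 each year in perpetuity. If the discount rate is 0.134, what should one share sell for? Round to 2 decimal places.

£4.76

Gordon growth model: P₀ = D₁/(r − g). D₁ = 0.42 × (1 + 0.042) = 0.4376.
P₀ = 0.4376 / (0.134 − 0.042) = 0.4376 / 0.092 = 4.7570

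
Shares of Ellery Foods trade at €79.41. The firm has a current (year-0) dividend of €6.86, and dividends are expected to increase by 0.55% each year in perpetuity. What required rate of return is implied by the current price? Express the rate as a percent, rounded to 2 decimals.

Rearranging the constant-growth DDM: r = D₁/P₀ + g.
D₁ = 6.86 × (1 + 0.0055) = 6.8977.
r = 6.8977 / 79.41 + 0.0055 = 0.08686 + 0.0055 = 0.09236

9.24%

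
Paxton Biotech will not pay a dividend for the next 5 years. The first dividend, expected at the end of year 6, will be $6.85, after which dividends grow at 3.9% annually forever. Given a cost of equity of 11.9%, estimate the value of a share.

$48.80

Deferred-dividend DDM. At t=5 the remaining stream is a growing perpetuity with first payment D_6 = 6.85.
V_5 = D_6/(r−g) = 6.85/(0.119−0.039) = 85.6250
P₀ = V_5/(1+r)^5 = 85.6250/(1+0.119)^5 = 48.8034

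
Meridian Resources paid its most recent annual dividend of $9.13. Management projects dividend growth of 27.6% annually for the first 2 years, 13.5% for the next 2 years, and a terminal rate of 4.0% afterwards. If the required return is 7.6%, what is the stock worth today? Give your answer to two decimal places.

Three-stage DDM. Project D₁…D_4; terminal Gordon value at t=4 with g = 0.04; discount at r = 0.076.
D_1 = 11.6499
D_2 = 14.8652
D_3 = 16.8721
D_4 = 19.1498
TV_4 = 19.9158/(0.076−0.04) = 553.2159
P₀ = Σ Dₜ/(1+r)ᵗ + TV_4/(1+r)^4 = 464.2067

$464.21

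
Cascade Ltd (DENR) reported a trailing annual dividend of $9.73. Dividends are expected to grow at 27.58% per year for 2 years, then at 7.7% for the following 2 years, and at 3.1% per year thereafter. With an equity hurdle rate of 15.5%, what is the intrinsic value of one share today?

$129.84

Three-stage DDM. Project D₁…D_4; terminal Gordon value at t=4 with g = 0.031; discount at r = 0.155.
D_1 = 12.4135
D_2 = 15.8372
D_3 = 17.0567
D_4 = 18.3700
TV_4 = 18.9395/(0.155−0.031) = 152.7378
P₀ = Σ Dₜ/(1+r)ᵗ + TV_4/(1+r)^4 = 129.8377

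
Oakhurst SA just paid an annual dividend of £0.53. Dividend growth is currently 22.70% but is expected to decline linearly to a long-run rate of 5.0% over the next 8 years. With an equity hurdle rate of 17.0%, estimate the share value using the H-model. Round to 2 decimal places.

H-model: P₀ = D₀[(1+g_L) + H(g_S−g_L)]/(r−g_L), with H = 8/2 = 4.
P₀ = 0.53 × [(1+0.05) + 4×(0.227−0.05)] / (0.17−0.05)
   = 0.53 × 1.7580 / 0.12 = 7.7645

£7.76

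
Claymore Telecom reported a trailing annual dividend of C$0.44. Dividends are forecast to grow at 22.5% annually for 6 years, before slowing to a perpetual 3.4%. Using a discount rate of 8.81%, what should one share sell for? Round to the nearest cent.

Two-stage DDM. Project D₁…D_6 at 0.225, terminal growth 0.034, discount at r = 0.0881.
D_1 = 0.5390
D_2 = 0.6603
D_3 = 0.8088
D_4 = 0.9908
D_5 = 1.2138
D_6 = 1.4869
Terminal value at t=6: TV = D_7/(r−g) = 1.5374/(0.0881−0.034) = 28.4179
P₀ = 0.5390/(1+0.0881)^1 + 0.6603/(1+0.0881)^2 + 0.8088/(1+0.0881)^3 + 0.9908/(1+0.0881)^4 + 1.2138/(1+0.0881)^5 + 1.4869/(1+0.0881)^6 + 28.4179/(1+0.0881)^6 = 21.2024

C$21.20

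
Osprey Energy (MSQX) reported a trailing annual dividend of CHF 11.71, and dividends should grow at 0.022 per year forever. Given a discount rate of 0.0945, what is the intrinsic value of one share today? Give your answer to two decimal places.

CHF 165.07

Gordon growth model: P₀ = D₁/(r − g). D₁ = 11.71 × (1 + 0.022) = 11.9676.
P₀ = 11.9676 / (0.0945 − 0.022) = 11.9676 / 0.0725 = 165.0706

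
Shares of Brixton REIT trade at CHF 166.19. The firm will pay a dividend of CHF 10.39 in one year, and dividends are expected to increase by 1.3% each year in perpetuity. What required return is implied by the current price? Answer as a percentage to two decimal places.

7.55%

Rearranging the constant-growth DDM: r = D₁/P₀ + g.
r = 10.3900 / 166.19 + 0.013 = 0.06252 + 0.013 = 0.07552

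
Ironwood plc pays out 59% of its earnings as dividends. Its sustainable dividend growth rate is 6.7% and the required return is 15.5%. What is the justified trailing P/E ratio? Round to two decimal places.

7.15

Justified trailing P/E = b(1+g)/(r−g) = 0.59×(1+0.067)/(0.155−0.067) = 7.1537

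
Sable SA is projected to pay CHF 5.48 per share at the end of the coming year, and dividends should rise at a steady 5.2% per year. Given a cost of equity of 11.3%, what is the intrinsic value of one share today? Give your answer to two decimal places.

Gordon growth model: P₀ = D₁/(r − g), with D₁ = 5.48 given directly.
P₀ = 5.4800 / (0.113 − 0.052) = 5.4800 / 0.061 = 89.8361

CHF 89.84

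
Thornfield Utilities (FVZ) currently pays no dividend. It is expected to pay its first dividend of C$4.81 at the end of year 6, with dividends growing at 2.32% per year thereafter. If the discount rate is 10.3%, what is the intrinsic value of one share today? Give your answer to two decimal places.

C$36.92

Deferred-dividend DDM. At t=5 the remaining stream is a growing perpetuity with first payment D_6 = 4.81.
V_5 = D_6/(r−g) = 4.81/(0.103−0.0232) = 60.2757
P₀ = V_5/(1+r)^5 = 60.2757/(1+0.103)^5 = 36.9202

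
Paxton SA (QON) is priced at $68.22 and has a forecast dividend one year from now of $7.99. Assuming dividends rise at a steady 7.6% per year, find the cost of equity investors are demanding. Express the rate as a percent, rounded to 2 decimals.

Rearranging the constant-growth DDM: r = D₁/P₀ + g.
r = 7.9900 / 68.22 + 0.076 = 0.11712 + 0.076 = 0.19312

19.31%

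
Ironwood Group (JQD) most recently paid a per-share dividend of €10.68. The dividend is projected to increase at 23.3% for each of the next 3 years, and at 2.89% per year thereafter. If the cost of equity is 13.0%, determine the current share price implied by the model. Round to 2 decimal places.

Two-stage DDM. Project D₁…D_3 at 0.233, terminal growth 0.0289, discount at r = 0.13.
D_1 = 13.1684
D_2 = 16.2367
D_3 = 20.0198
Terminal value at t=3: TV = D_4/(r−g) = 20.5984/(0.13−0.0289) = 203.7429
P₀ = 13.1684/(1+0.13)^1 + 16.2367/(1+0.13)^2 + 20.0198/(1+0.13)^3 + 203.7429/(1+0.13)^3 = 179.4480

€179.45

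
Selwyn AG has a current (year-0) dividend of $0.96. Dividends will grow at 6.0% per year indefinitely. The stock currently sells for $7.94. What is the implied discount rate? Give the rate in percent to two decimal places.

18.82%

Rearranging the constant-growth DDM: r = D₁/P₀ + g.
D₁ = 0.96 × (1 + 0.06) = 1.0176.
r = 1.0176 / 7.94 + 0.06 = 0.12816 + 0.06 = 0.18816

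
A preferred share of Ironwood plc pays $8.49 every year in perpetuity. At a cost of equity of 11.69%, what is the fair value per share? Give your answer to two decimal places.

$72.63

Zero-growth DDM (perpetuity): P₀ = D/r = 8.49 / 0.1169 = 72.6262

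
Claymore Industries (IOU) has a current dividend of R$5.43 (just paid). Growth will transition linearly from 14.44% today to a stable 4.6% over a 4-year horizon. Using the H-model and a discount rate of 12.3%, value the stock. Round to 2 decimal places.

R$87.64

H-model: P₀ = D₀[(1+g_L) + H(g_S−g_L)]/(r−g_L), with H = 4/2 = 2.
P₀ = 5.43 × [(1+0.046) + 2×(0.1444−0.046)] / (0.123−0.046)
   = 5.43 × 1.2428 / 0.077 = 87.6416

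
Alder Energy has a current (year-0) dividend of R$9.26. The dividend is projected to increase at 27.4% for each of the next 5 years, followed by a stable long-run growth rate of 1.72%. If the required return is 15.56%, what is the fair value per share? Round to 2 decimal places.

Two-stage DDM. Project D₁…D_5 at 0.274, terminal growth 0.0172, discount at r = 0.1556.
D_1 = 11.7972
D_2 = 15.0297
D_3 = 19.1478
D_4 = 24.3943
D_5 = 31.0784
Terminal value at t=5: TV = D_6/(r−g) = 31.6129/(0.1556−0.0172) = 228.4170
P₀ = 11.7972/(1+0.1556)^1 + 15.0297/(1+0.1556)^2 + 19.1478/(1+0.1556)^3 + 24.3943/(1+0.1556)^4 + 31.0784/(1+0.1556)^5 + 228.4170/(1+0.1556)^5 = 173.4697

R$173.47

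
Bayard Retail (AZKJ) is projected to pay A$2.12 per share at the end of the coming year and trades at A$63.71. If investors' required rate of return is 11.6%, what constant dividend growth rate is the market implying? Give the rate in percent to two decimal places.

8.27%

From P₀ = D₁/(r − g), the implied growth is g = r − D₁/P₀.
g = 0.116 − 2.12/63.71 = 0.116 − 0.03328 = 0.08272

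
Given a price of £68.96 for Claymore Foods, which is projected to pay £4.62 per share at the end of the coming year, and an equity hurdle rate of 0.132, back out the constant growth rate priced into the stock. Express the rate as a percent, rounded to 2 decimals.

From P₀ = D₁/(r − g), the implied growth is g = r − D₁/P₀.
g = 0.132 − 4.62/68.96 = 0.132 − 0.06700 = 0.06500

6.50%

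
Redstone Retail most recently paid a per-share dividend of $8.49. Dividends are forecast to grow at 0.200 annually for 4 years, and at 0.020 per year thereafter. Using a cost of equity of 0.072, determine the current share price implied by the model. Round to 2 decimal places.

Two-stage DDM. Project D₁…D_4 at 0.2, terminal growth 0.02, discount at r = 0.072.
D_1 = 10.1880
D_2 = 12.2256
D_3 = 14.6707
D_4 = 17.6049
Terminal value at t=4: TV = D_5/(r−g) = 17.9570/(0.072−0.02) = 345.3262
P₀ = 10.1880/(1+0.072)^1 + 12.2256/(1+0.072)^2 + 14.6707/(1+0.072)^3 + 17.6049/(1+0.072)^4 + 345.3262/(1+0.072)^4 = 306.8689

$306.87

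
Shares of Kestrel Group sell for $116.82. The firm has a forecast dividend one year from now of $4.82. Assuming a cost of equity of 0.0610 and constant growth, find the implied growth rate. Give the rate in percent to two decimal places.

From P₀ = D₁/(r − g), the implied growth is g = r − D₁/P₀.
g = 0.061 − 4.82/116.82 = 0.061 − 0.04126 = 0.01974

1.97%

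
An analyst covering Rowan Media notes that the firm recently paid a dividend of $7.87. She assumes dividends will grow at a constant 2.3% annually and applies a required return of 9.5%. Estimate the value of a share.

$111.82

Gordon growth model: P₀ = D₁/(r − g). D₁ = 7.87 × (1 + 0.023) = 8.0510.
P₀ = 8.0510 / (0.095 − 0.023) = 8.0510 / 0.072 = 111.8196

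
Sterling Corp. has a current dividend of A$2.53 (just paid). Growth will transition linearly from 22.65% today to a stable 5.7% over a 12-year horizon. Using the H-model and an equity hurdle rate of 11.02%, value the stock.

H-model: P₀ = D₀[(1+g_L) + H(g_S−g_L)]/(r−g_L), with H = 12/2 = 6.
P₀ = 2.53 × [(1+0.057) + 6×(0.2265−0.057)] / (0.1102−0.057)
   = 2.53 × 2.0740 / 0.0532 = 98.6320

A$98.63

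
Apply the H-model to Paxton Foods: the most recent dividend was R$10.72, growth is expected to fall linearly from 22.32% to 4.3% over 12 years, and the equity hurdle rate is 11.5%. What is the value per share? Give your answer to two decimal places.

H-model: P₀ = D₀[(1+g_L) + H(g_S−g_L)]/(r−g_L), with H = 12/2 = 6.
P₀ = 10.72 × [(1+0.043) + 6×(0.2232−0.043)] / (0.115−0.043)
   = 10.72 × 2.1242 / 0.072 = 316.2698

R$316.27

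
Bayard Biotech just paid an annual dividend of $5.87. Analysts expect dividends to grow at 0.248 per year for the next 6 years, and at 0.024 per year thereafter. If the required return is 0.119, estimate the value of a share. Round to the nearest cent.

Two-stage DDM. Project D₁…D_6 at 0.248, terminal growth 0.024, discount at r = 0.119.
D_1 = 7.3258
D_2 = 9.1425
D_3 = 11.4099
D_4 = 14.2396
D_5 = 17.7710
D_6 = 22.1782
Terminal value at t=6: TV = D_7/(r−g) = 22.7104/(0.119−0.024) = 239.0573
P₀ = 7.3258/(1+0.119)^1 + 9.1425/(1+0.119)^2 + 11.4099/(1+0.119)^3 + 14.2396/(1+0.119)^4 + 17.7710/(1+0.119)^5 + 22.1782/(1+0.119)^6 + 239.0573/(1+0.119)^6 = 174.2632

$174.26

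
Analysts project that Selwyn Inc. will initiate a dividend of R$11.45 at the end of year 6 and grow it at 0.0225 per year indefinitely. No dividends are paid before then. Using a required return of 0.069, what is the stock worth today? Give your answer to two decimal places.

Deferred-dividend DDM. At t=5 the remaining stream is a growing perpetuity with first payment D_6 = 11.45.
V_5 = D_6/(r−g) = 11.45/(0.069−0.0225) = 246.2366
P₀ = V_5/(1+r)^5 = 246.2366/(1+0.069)^5 = 176.3860

R$176.39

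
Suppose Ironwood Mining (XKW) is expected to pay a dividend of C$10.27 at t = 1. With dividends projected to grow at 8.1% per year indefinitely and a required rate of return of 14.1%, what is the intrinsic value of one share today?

Gordon growth model: P₀ = D₁/(r − g), with D₁ = 10.27 given directly.
P₀ = 10.2700 / (0.141 − 0.081) = 10.2700 / 0.06 = 171.1667

C$171.17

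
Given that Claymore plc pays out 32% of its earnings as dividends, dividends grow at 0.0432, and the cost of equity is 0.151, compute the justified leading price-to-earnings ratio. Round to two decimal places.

2.97

Justified leading P/E = b/(r−g) = 0.32/(0.151−0.0432) = 2.9685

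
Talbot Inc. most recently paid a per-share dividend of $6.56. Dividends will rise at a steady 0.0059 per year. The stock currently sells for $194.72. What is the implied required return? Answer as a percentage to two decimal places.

3.98%

Rearranging the constant-growth DDM: r = D₁/P₀ + g.
D₁ = 6.56 × (1 + 0.0059) = 6.5987.
r = 6.5987 / 194.72 + 0.0059 = 0.03389 + 0.0059 = 0.03979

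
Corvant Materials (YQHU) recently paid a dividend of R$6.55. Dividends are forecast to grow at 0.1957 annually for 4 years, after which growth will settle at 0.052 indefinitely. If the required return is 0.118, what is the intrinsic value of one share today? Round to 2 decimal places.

Two-stage DDM. Project D₁…D_4 at 0.1957, terminal growth 0.052, discount at r = 0.118.
D_1 = 7.8318
D_2 = 9.3645
D_3 = 11.1972
D_4 = 13.3884
Terminal value at t=4: TV = D_5/(r−g) = 14.0846/(0.118−0.052) = 213.4037
P₀ = 7.8318/(1+0.118)^1 + 9.3645/(1+0.118)^2 + 11.1972/(1+0.118)^3 + 13.3884/(1+0.118)^4 + 213.4037/(1+0.118)^4 = 167.6747

R$167.67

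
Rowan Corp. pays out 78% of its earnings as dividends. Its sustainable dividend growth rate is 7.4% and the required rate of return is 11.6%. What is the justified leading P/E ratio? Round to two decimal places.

Justified leading P/E = b/(r−g) = 0.78/(0.116−0.074) = 18.5714

18.57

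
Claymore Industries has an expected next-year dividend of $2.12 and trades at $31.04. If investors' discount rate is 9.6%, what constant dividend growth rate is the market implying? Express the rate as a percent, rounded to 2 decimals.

2.77%

From P₀ = D₁/(r − g), the implied growth is g = r − D₁/P₀.
g = 0.096 − 2.12/31.04 = 0.096 − 0.06830 = 0.02770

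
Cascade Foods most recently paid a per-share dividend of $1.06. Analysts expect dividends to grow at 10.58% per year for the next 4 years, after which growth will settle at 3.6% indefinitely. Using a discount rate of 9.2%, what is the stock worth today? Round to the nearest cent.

Two-stage DDM. Project D₁…D_4 at 0.1058, terminal growth 0.036, discount at r = 0.092.
D_1 = 1.1721
D_2 = 1.2962
D_3 = 1.4333
D_4 = 1.5849
Terminal value at t=4: TV = D_5/(r−g) = 1.6420/(0.092−0.036) = 29.3213
P₀ = 1.1721/(1+0.092)^1 + 1.2962/(1+0.092)^2 + 1.4333/(1+0.092)^3 + 1.5849/(1+0.092)^4 + 29.3213/(1+0.092)^4 = 24.9959

$25.00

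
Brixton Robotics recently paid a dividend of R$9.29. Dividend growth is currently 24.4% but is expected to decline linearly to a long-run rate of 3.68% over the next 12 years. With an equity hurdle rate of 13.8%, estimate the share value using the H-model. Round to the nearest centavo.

R$209.30

H-model: P₀ = D₀[(1+g_L) + H(g_S−g_L)]/(r−g_L), with H = 12/2 = 6.
P₀ = 9.29 × [(1+0.0368) + 6×(0.244−0.0368)] / (0.138−0.0368)
   = 9.29 × 2.2800 / 0.1012 = 209.3004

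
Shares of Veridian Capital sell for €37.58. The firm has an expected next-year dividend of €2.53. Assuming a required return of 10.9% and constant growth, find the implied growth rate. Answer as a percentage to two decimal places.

From P₀ = D₁/(r − g), the implied growth is g = r − D₁/P₀.
g = 0.109 − 2.53/37.58 = 0.109 − 0.06732 = 0.04168

4.17%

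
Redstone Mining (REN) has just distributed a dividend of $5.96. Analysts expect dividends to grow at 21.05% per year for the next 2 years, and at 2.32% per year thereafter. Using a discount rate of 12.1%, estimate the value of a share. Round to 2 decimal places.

$86.09

Two-stage DDM. Project D₁…D_2 at 0.2105, terminal growth 0.0232, discount at r = 0.121.
D_1 = 7.2146
D_2 = 8.7332
Terminal value at t=2: TV = D_3/(r−g) = 8.9359/(0.121−0.0232) = 91.3687
P₀ = 7.2146/(1+0.121)^1 + 8.7332/(1+0.121)^2 + 91.3687/(1+0.121)^2 = 86.0942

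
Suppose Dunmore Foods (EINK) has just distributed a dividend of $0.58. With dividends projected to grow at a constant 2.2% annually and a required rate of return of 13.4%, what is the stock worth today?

$5.29

Gordon growth model: P₀ = D₁/(r − g). D₁ = 0.58 × (1 + 0.022) = 0.5928.
P₀ = 0.5928 / (0.134 − 0.022) = 0.5928 / 0.112 = 5.2925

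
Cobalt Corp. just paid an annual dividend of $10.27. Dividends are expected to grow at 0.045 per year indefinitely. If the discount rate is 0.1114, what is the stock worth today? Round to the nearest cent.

Gordon growth model: P₀ = D₁/(r − g). D₁ = 10.27 × (1 + 0.045) = 10.7321.
P₀ = 10.7321 / (0.1114 − 0.045) = 10.7321 / 0.0664 = 161.6288

$161.63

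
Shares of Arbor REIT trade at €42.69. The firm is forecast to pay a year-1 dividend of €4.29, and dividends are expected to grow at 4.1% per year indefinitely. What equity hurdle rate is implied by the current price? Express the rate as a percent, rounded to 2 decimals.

14.15%

Rearranging the constant-growth DDM: r = D₁/P₀ + g.
r = 4.2900 / 42.69 + 0.041 = 0.10049 + 0.041 = 0.14149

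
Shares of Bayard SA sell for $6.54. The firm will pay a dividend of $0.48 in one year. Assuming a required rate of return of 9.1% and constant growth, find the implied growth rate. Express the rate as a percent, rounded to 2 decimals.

From P₀ = D₁/(r − g), the implied growth is g = r − D₁/P₀.
g = 0.091 − 0.48/6.54 = 0.091 − 0.07339 = 0.01761

1.76%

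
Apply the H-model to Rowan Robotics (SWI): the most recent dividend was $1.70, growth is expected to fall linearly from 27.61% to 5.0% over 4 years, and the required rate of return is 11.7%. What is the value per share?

H-model: P₀ = D₀[(1+g_L) + H(g_S−g_L)]/(r−g_L), with H = 4/2 = 2.
P₀ = 1.70 × [(1+0.05) + 2×(0.2761−0.05)] / (0.117−0.05)
   = 1.70 × 1.5022 / 0.067 = 38.1155

$38.12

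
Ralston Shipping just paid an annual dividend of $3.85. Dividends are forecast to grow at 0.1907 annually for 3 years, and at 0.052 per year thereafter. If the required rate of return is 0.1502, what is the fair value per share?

Two-stage DDM. Project D₁…D_3 at 0.1907, terminal growth 0.052, discount at r = 0.1502.
D_1 = 4.5842
D_2 = 5.4584
D_3 = 6.4993
Terminal value at t=3: TV = D_4/(r−g) = 6.8373/(0.1502−0.052) = 69.6261
P₀ = 4.5842/(1+0.1502)^1 + 5.4584/(1+0.1502)^2 + 6.4993/(1+0.1502)^3 + 69.6261/(1+0.1502)^3 = 58.1391

$58.14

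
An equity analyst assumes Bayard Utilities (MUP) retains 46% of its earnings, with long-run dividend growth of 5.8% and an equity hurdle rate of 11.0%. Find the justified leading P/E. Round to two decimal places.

10.38

Payout ratio b = 1 − 0.46 = 0.54.
Justified leading P/E = b/(r−g) = 0.54/(0.11−0.058) = 10.3846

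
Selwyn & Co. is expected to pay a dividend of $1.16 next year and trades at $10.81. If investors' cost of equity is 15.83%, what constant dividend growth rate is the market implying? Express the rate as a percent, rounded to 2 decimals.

From P₀ = D₁/(r − g), the implied growth is g = r − D₁/P₀.
g = 0.1583 − 1.16/10.81 = 0.1583 − 0.10731 = 0.05099

5.10%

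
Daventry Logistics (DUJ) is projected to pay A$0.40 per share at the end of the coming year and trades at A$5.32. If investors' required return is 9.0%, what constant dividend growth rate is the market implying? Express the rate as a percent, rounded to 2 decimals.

From P₀ = D₁/(r − g), the implied growth is g = r − D₁/P₀.
g = 0.09 − 0.40/5.32 = 0.09 − 0.07519 = 0.01481

1.48%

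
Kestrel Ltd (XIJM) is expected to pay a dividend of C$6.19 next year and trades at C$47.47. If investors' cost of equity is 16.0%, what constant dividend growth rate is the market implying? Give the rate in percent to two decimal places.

2.96%

From P₀ = D₁/(r − g), the implied growth is g = r − D₁/P₀.
g = 0.16 − 6.19/47.47 = 0.16 − 0.13040 = 0.02960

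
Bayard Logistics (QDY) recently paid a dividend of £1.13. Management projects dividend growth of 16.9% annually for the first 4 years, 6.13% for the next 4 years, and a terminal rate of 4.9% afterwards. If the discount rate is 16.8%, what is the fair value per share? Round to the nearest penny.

£14.93

Three-stage DDM. Project D₁…D_8; terminal Gordon value at t=8 with g = 0.049; discount at r = 0.168.
D_1 = 1.3210
D_2 = 1.5442
D_3 = 1.8052
D_4 = 2.1103
D_5 = 2.2396
D_6 = 2.3769
D_7 = 2.5226
D_8 = 2.6773
TV_8 = 2.8084/(0.168−0.049) = 23.6003
P₀ = Σ Dₜ/(1+r)ᵗ + TV_8/(1+r)^8 = 14.9333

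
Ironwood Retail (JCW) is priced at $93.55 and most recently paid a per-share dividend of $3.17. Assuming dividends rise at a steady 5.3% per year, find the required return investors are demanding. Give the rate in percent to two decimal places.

8.87%

Rearranging the constant-growth DDM: r = D₁/P₀ + g.
D₁ = 3.17 × (1 + 0.053) = 3.3380.
r = 3.3380 / 93.55 + 0.053 = 0.03568 + 0.053 = 0.08868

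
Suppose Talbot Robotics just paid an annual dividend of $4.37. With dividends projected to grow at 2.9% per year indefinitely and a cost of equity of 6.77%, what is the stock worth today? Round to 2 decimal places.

Gordon growth model: P₀ = D₁/(r − g). D₁ = 4.37 × (1 + 0.029) = 4.4967.
P₀ = 4.4967 / (0.0677 − 0.029) = 4.4967 / 0.0387 = 116.1946

$116.19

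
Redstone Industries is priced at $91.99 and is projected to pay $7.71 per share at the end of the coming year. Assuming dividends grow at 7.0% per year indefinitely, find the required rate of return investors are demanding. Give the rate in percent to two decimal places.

Rearranging the constant-growth DDM: r = D₁/P₀ + g.
r = 7.7100 / 91.99 + 0.07 = 0.08381 + 0.07 = 0.15381

15.38%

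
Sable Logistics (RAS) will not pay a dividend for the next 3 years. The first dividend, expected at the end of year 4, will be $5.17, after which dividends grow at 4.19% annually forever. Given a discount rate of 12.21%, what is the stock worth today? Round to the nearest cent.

$45.63

Deferred-dividend DDM. At t=3 the remaining stream is a growing perpetuity with first payment D_4 = 5.17.
V_3 = D_4/(r−g) = 5.17/(0.1221−0.0419) = 64.4638
P₀ = V_3/(1+r)^3 = 64.4638/(1+0.1221)^3 = 45.6270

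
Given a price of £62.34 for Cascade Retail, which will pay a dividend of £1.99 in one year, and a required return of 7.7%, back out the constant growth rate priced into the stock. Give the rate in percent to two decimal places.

From P₀ = D₁/(r − g), the implied growth is g = r − D₁/P₀.
g = 0.077 − 1.99/62.34 = 0.077 − 0.03192 = 0.04508

4.51%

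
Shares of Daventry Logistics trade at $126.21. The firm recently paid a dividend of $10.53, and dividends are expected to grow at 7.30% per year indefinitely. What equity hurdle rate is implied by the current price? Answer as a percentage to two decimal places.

Rearranging the constant-growth DDM: r = D₁/P₀ + g.
D₁ = 10.53 × (1 + 0.073) = 11.2987.
r = 11.2987 / 126.21 + 0.073 = 0.08952 + 0.073 = 0.16252

16.25%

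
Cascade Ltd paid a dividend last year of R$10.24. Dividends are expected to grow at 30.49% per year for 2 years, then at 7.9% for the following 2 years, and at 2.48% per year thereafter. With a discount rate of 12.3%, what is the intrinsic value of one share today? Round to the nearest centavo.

Three-stage DDM. Project D₁…D_4; terminal Gordon value at t=4 with g = 0.0248; discount at r = 0.123.
D_1 = 13.3622
D_2 = 17.4363
D_3 = 18.8138
D_4 = 20.3001
TV_4 = 20.8035/(0.123−0.0248) = 211.8483
P₀ = Σ Dₜ/(1+r)ᵗ + TV_4/(1+r)^4 = 184.9731

R$184.97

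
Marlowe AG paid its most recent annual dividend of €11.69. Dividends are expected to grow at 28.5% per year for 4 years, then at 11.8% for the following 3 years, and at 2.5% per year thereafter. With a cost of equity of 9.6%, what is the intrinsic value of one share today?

Three-stage DDM. Project D₁…D_7; terminal Gordon value at t=7 with g = 0.025; discount at r = 0.096.
D_1 = 15.0216
D_2 = 19.3028
D_3 = 24.8041
D_4 = 31.8733
D_5 = 35.6343
D_6 = 39.8392
D_7 = 44.5402
TV_7 = 45.6537/(0.096−0.025) = 643.0103
P₀ = Σ Dₜ/(1+r)ᵗ + TV_7/(1+r)^7 = 478.1584

€478.16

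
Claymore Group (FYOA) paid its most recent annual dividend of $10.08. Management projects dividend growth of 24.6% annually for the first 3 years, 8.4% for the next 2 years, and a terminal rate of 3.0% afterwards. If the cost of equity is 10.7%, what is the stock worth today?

$250.71

Three-stage DDM. Project D₁…D_5; terminal Gordon value at t=5 with g = 0.03; discount at r = 0.107.
D_1 = 12.5597
D_2 = 15.6494
D_3 = 19.4991
D_4 = 21.1370
D_5 = 22.9125
TV_5 = 23.5999/(0.107−0.03) = 306.4924
P₀ = Σ Dₜ/(1+r)ᵗ + TV_5/(1+r)^5 = 250.7140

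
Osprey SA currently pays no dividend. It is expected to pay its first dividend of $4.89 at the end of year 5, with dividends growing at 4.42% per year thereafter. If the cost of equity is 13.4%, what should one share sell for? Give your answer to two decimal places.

$32.93

Deferred-dividend DDM. At t=4 the remaining stream is a growing perpetuity with first payment D_5 = 4.89.
V_4 = D_5/(r−g) = 4.89/(0.134−0.0442) = 54.4543
P₀ = V_4/(1+r)^4 = 54.4543/(1+0.134)^4 = 32.9291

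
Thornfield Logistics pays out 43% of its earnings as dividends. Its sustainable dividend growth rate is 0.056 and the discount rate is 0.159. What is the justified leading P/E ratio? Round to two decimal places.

Justified leading P/E = b/(r−g) = 0.43/(0.159−0.056) = 4.1748

4.17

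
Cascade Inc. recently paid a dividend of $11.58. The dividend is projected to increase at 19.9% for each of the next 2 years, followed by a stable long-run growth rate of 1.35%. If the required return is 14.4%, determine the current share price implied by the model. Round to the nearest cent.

Two-stage DDM. Project D₁…D_2 at 0.199, terminal growth 0.0135, discount at r = 0.144.
D_1 = 13.8844
D_2 = 16.6474
Terminal value at t=2: TV = D_3/(r−g) = 16.8722/(0.144−0.0135) = 129.2886
P₀ = 13.8844/(1+0.144)^1 + 16.6474/(1+0.144)^2 + 129.2886/(1+0.144)^2 = 123.6459

$123.65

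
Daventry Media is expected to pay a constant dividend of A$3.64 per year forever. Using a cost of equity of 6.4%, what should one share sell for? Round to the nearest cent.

Zero-growth DDM (perpetuity): P₀ = D/r = 3.64 / 0.064 = 56.8750

A$56.88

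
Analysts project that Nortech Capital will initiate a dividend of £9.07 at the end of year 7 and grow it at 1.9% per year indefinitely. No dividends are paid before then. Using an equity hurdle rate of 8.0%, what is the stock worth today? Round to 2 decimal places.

Deferred-dividend DDM. At t=6 the remaining stream is a growing perpetuity with first payment D_7 = 9.07.
V_6 = D_7/(r−g) = 9.07/(0.08−0.019) = 148.6885
P₀ = V_6/(1+r)^6 = 148.6885/(1+0.08)^6 = 93.6990

£93.70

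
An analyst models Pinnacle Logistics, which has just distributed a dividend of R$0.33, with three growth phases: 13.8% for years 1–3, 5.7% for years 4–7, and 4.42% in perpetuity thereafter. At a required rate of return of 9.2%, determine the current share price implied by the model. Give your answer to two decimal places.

R$9.62

Three-stage DDM. Project D₁…D_7; terminal Gordon value at t=7 with g = 0.0442; discount at r = 0.092.
D_1 = 0.3755
D_2 = 0.4274
D_3 = 0.4863
D_4 = 0.5141
D_5 = 0.5434
D_6 = 0.5743
D_7 = 0.6071
TV_7 = 0.6339/(0.092−0.0442) = 13.2616
P₀ = Σ Dₜ/(1+r)ᵗ + TV_7/(1+r)^7 = 9.6158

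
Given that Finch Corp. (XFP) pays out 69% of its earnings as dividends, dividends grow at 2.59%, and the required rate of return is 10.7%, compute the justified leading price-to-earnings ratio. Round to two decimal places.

8.51

Justified leading P/E = b/(r−g) = 0.69/(0.107−0.0259) = 8.5080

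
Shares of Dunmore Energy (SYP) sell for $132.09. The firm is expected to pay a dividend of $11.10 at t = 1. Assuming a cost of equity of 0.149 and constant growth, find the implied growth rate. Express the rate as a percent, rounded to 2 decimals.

6.50%

From P₀ = D₁/(r − g), the implied growth is g = r − D₁/P₀.
g = 0.149 − 11.10/132.09 = 0.149 − 0.08403 = 0.06497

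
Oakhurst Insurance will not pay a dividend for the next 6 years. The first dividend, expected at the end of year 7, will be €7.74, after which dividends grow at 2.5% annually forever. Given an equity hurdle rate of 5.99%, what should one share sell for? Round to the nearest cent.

Deferred-dividend DDM. At t=6 the remaining stream is a growing perpetuity with first payment D_7 = 7.74.
V_6 = D_7/(r−g) = 7.74/(0.0599−0.025) = 221.7765
P₀ = V_6/(1+r)^6 = 221.7765/(1+0.0599)^6 = 156.4322

€156.43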